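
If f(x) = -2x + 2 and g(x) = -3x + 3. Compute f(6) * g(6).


150


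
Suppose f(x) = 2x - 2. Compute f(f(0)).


f(0) = -2
f(-2) = -6

-6


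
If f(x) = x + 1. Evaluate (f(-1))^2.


f(-1) = 0
(0)^2 = 0

0


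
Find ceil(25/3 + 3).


25/3 = 8.3333
8.3333 + 3 = 11.3333
ceil(11.3333) = 12

12


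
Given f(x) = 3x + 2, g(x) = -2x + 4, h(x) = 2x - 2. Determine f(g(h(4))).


h(4) = 6
g(6) = -8
f(-8) = -22

-22


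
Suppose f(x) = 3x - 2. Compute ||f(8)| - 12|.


f(8) = 22
|22| = 22
|22 - 12| = 10

10


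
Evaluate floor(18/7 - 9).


18/7 = 2.5714
2.5714 - 9 = -6.4286
floor(-6.4286) = -7

-7


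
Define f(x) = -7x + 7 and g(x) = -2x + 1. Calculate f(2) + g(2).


f(2) = -7
g(2) = -3
Sum = -10

-10


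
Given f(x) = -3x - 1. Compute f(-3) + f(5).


f(-3) = 8
f(5) = -16
Sum = -8

-8


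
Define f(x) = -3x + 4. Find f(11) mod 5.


f(11) = -29
-29 mod 5 = 1

1


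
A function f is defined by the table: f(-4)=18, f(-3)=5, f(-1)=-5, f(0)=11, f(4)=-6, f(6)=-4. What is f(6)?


-4


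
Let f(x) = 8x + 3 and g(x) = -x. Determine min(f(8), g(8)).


f(8) = 67
g(8) = -8
min = -8

-8


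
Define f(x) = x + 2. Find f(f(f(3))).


f(3) = 5
f(5) = 7
f(7) = 9

9


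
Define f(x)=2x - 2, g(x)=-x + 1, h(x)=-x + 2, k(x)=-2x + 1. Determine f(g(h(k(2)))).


k(2) = -3
h(-3) = 5
g(5) = -4
f(-4) = -10

-10


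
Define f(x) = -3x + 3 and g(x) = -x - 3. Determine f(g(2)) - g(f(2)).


f(g(2)) = 18
g(f(2)) = 0
Difference = 18

18


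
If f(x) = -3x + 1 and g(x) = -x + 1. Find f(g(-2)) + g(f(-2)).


f(g(-2)) = -8
g(f(-2)) = -6
Sum = -14

-14


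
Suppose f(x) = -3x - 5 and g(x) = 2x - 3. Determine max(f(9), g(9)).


f(9) = -32
g(9) = 15
max = 15

15


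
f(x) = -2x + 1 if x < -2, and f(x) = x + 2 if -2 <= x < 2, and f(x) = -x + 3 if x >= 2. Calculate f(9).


9 satisfies x >= 2
f(9) = -6

-6


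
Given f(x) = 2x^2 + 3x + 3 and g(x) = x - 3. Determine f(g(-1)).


g(-1) = -4
f(-4) = 2*(-4)^2 + 3*(-4) + 3 = 23

23


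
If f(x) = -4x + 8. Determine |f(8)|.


f(8) = -24
|-24| = 24

24


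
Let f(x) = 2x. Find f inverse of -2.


Solve 2x = -2
x = (-2) / 2 = -1

-1


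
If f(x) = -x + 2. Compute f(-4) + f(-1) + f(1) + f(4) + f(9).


f(-4) = 6
f(-1) = 3
f(1) = 1
f(4) = -2
f(9) = -7
Sum = 1

1


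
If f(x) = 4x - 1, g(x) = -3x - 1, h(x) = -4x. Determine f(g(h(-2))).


h(-2) = 8
g(8) = -25
f(-25) = -101

-101


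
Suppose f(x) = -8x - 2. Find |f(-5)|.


f(-5) = 38
|38| = 38

38


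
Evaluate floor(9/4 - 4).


9/4 = 2.25
2.25 - 4 = -1.75
floor(-1.75) = -2

-2


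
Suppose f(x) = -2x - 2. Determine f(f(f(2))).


f(2) = -6
f(-6) = 10
f(10) = -22

-22


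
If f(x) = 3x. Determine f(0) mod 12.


f(0) = 0
0 mod 12 = 0

0


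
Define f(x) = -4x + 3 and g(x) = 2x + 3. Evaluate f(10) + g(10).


f(10) = -37
g(10) = 23
Sum = -14

-14


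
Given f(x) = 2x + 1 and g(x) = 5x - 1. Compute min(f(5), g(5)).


11


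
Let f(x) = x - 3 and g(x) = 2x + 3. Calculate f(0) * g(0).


f(0) = -3
g(0) = 3
Product = -9

-9


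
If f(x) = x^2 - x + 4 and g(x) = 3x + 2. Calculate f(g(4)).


g(4) = 14
f(14) = 1*(14)^2 - 1*(14) + 4 = 186

186


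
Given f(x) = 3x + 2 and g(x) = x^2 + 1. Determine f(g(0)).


g(0) = 1
f(1) = 5

5


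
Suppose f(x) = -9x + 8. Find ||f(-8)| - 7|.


f(-8) = 80
|80| = 80
|80 - 7| = 73

73


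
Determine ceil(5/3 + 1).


5/3 = 1.6667
1.6667 + 1 = 2.6667
ceil(2.6667) = 3

3


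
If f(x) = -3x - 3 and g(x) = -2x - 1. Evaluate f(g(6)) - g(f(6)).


f(g(6)) = 36
g(f(6)) = 41
Difference = -5

-5


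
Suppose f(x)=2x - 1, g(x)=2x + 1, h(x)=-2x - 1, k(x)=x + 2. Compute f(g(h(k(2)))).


k(2) = 4
h(4) = -9
g(-9) = -17
f(-17) = -35

-35


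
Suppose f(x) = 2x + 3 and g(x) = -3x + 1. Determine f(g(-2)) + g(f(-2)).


f(g(-2)) = 17
g(f(-2)) = 4
Sum = 21

21


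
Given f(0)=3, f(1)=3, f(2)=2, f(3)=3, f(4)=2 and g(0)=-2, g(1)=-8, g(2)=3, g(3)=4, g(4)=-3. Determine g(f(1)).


4


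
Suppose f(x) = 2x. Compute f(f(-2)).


-8


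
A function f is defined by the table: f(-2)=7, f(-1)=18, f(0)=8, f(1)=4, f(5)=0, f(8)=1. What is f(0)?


Reading from the table at x = 0

8


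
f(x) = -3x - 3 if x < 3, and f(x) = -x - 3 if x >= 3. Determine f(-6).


-6 satisfies x < 3
f(-6) = 15

15


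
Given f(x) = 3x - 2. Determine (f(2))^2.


f(2) = 4
(4)^2 = 16

16


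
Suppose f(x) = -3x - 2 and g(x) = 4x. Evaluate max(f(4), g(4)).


f(4) = -14
g(4) = 16
max = 16

16


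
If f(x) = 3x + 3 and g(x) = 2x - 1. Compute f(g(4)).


g(4) = 7
f(7) = 24

24


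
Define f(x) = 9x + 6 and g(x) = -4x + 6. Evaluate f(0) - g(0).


f(0) = 6
g(0) = 6
Difference = 0

0


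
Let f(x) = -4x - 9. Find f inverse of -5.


-1


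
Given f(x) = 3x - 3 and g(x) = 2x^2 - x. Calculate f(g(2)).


g(2) = 6
f(6) = 15

15


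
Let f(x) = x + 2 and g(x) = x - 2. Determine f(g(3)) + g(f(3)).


f(g(3)) = 3
g(f(3)) = 3
Sum = 6

6


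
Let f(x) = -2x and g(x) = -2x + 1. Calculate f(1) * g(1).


f(1) = -2
g(1) = -1
Product = 2

2


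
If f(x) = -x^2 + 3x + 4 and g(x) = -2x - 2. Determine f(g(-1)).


g(-1) = 0
f(0) = (-1)*(0)^2 + 3*(0) + 4 = 4

4


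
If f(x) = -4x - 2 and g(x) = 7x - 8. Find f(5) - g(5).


f(5) = -22
g(5) = 27
Difference = -49

-49


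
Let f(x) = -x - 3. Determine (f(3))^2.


f(3) = -6
(-6)^2 = 36

36


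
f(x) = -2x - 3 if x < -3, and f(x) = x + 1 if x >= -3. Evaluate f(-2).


-2 satisfies x >= -3
f(-2) = -1

-1


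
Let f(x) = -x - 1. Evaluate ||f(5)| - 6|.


f(5) = -6
|-6| = 6
|6 - 6| = 0

0


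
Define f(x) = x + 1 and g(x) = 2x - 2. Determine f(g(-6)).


g(-6) = -14
f(-14) = -13

-13


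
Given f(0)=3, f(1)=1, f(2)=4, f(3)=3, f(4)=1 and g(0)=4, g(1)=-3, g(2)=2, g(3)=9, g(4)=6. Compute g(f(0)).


f(0) = 3
g(3) = 9

9


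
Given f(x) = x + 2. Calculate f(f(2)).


6


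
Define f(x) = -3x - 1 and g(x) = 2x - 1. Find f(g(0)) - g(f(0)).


5


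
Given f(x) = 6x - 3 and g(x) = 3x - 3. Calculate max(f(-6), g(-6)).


f(-6) = -39
g(-6) = -21
max = -21

-21


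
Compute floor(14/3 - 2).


14/3 = 4.6667
4.6667 - 2 = 2.6667
floor(2.6667) = 2

2


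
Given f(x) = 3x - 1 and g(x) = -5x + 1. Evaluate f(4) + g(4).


-8


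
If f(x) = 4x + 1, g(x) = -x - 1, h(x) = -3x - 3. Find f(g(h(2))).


h(2) = -9
g(-9) = 8
f(8) = 33

33


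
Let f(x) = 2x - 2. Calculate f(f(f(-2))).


f(-2) = -6
f(-6) = -14
f(-14) = -30

-30


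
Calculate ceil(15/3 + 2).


15/3 = 5
5 + 2 = 7
ceil(7) = 7

7


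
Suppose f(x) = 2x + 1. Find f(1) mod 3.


f(1) = 3
3 mod 3 = 0

0


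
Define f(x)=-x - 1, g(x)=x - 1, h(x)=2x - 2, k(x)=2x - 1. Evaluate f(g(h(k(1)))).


k(1) = 1
h(1) = 0
g(0) = -1
f(-1) = 0

0


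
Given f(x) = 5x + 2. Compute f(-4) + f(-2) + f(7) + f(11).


f(-4) = -18
f(-2) = -8
f(7) = 37
f(11) = 57
Sum = 68

68


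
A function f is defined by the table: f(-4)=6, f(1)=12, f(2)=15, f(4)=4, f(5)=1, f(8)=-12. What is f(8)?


Reading from the table at x = 8

-12


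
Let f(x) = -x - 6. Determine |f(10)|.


16


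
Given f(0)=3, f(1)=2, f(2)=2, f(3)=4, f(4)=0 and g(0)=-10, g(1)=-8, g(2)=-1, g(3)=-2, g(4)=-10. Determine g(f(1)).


f(1) = 2
g(2) = -1

-1


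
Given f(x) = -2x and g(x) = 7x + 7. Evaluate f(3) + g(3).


f(3) = -6
g(3) = 28
Sum = 22

22


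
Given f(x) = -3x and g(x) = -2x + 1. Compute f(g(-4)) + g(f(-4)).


-50


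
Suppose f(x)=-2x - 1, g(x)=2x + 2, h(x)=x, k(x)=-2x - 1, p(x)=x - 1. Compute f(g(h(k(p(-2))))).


p(-2) = -3
k(-3) = 5
h(5) = 5
g(5) = 12
f(12) = -25

-25


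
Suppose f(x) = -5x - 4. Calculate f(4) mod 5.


f(4) = -24
-24 mod 5 = 1

1


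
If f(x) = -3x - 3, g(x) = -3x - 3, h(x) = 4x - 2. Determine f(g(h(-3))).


h(-3) = -14
g(-14) = 39
f(39) = -120

-120


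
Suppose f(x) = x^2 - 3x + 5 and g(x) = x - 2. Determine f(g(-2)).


g(-2) = -4
f(-4) = 1*(-4)^2 - 3*(-4) + 5 = 33

33


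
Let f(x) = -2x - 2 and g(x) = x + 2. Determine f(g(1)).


g(1) = 3
f(3) = -8

-8


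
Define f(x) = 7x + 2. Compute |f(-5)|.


f(-5) = -33
|-33| = 33

33


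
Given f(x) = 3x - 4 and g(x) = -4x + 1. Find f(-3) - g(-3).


f(-3) = -13
g(-3) = 13
Difference = -26

-26


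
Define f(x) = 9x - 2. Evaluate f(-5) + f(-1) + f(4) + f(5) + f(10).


f(-5) = -47
f(-1) = -11
f(4) = 34
f(5) = 43
f(10) = 88
Sum = 107

107


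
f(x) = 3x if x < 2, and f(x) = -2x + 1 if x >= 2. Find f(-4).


-12


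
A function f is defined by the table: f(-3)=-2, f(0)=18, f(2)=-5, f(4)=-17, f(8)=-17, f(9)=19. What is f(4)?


Reading from the table at x = 4

-17


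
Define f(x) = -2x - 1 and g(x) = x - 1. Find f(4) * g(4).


f(4) = -9
g(4) = 3
Product = -27

-27


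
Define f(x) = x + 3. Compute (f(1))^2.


f(1) = 4
(4)^2 = 16

16


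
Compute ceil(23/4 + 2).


23/4 = 5.75
5.75 + 2 = 7.75
ceil(7.75) = 8

8


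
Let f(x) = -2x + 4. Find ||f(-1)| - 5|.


f(-1) = 6
|6| = 6
|6 - 5| = 1

1


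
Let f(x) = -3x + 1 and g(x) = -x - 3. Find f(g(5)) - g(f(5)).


14


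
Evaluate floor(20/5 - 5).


20/5 = 4
4 - 5 = -1
floor(-1) = -1

-1


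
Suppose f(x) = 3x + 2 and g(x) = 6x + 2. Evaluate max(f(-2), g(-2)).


f(-2) = -4
g(-2) = -10
max = -4

-4


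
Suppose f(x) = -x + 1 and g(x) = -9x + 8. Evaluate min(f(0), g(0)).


f(0) = 1
g(0) = 8
min = 1

1


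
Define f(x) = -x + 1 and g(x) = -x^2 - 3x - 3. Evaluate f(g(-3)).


g(-3) = -3
f(-3) = 4

4


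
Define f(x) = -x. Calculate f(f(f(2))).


f(2) = -2
f(-2) = 2
f(2) = -2

-2


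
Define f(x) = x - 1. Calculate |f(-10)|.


f(-10) = -11
|-11| = 11

11


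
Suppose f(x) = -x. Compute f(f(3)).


3


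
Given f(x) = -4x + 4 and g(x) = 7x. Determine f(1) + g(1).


f(1) = 0
g(1) = 7
Sum = 7

7


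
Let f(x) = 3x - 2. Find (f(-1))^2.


f(-1) = -5
(-5)^2 = 25

25


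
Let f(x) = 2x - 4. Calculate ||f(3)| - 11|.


f(3) = 2
|2| = 2
|2 - 11| = 9

9


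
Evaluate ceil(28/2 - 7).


7


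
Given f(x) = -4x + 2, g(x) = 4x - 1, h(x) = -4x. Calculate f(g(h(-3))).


h(-3) = 12
g(12) = 47
f(47) = -186

-186


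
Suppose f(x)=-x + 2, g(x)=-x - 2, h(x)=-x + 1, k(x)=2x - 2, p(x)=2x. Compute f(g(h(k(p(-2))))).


p(-2) = -4
k(-4) = -10
h(-10) = 11
g(11) = -13
f(-13) = 15

15


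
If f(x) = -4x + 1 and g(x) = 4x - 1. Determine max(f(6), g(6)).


f(6) = -23
g(6) = 23
max = 23

23


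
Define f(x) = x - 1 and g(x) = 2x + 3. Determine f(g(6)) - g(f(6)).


1


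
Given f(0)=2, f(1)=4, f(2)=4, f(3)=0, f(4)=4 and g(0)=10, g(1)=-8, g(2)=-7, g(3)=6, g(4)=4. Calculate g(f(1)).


4


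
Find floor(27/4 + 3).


27/4 = 6.75
6.75 + 3 = 9.75
floor(9.75) = 9

9


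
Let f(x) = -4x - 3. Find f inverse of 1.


Solve -4x - 3 = 1
x = (1 + 3) / (-4) = -1

-1


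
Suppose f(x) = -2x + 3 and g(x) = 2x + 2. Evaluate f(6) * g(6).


f(6) = -9
g(6) = 14
Product = -126

-126


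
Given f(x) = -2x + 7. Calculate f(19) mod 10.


f(19) = -31
-31 mod 10 = 9

9


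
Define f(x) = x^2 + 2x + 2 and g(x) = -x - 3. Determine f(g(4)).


g(4) = -7
f(-7) = 1*(-7)^2 + 2*(-7) + 2 = 37

37


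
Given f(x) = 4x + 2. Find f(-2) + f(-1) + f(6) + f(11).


f(-2) = -6
f(-1) = -2
f(6) = 26
f(11) = 46
Sum = 64

64


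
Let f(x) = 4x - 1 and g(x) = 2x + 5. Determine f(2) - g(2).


-2


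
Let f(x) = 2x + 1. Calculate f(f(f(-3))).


f(-3) = -5
f(-5) = -9
f(-9) = -17

-17


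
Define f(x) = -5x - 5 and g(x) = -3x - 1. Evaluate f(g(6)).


g(6) = -19
f(-19) = 90

90


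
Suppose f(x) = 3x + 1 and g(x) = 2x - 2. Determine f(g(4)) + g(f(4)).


f(g(4)) = 19
g(f(4)) = 24
Sum = 43

43


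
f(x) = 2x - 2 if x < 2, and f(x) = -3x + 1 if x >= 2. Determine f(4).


4 satisfies x >= 2
f(4) = -11

-11


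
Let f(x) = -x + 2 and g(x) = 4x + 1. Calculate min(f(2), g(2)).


f(2) = 0
g(2) = 9
min = 0

0


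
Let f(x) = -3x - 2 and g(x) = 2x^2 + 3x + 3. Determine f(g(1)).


-26


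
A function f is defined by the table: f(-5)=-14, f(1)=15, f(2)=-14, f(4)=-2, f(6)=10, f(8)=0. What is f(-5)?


Reading from the table at x = -5

-14


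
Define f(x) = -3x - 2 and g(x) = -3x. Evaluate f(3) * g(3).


f(3) = -11
g(3) = -9
Product = 99

99


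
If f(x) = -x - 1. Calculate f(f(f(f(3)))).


f(3) = -4
f(-4) = 3
f(3) = -4
f(-4) = 3

3


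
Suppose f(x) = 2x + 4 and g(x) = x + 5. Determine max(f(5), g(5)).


f(5) = 14
g(5) = 10
max = 14

14


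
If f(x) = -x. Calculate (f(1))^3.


-1


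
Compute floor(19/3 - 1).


19/3 = 6.3333
6.3333 - 1 = 5.3333
floor(5.3333) = 5

5


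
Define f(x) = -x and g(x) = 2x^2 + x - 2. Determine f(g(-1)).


g(-1) = -1
f(-1) = 1

1


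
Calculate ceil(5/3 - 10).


5/3 = 1.6667
1.6667 - 10 = -8.3333
ceil(-8.3333) = -8

-8


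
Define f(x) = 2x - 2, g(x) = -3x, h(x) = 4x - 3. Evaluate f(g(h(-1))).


40


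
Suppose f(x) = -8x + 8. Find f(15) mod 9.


f(15) = -112
-112 mod 9 = 5

5


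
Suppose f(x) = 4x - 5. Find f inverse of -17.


Solve 4x - 5 = -17
x = (-17 + 5) / 4 = -3

-3


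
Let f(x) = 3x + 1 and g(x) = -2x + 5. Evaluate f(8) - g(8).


f(8) = 25
g(8) = -11
Difference = 36

36


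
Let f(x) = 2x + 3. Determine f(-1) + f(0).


4


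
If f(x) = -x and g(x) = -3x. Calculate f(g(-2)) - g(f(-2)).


0


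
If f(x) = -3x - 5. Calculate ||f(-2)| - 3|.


f(-2) = 1
|1| = 1
|1 - 3| = 2

2


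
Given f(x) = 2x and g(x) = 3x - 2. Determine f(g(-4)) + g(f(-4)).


f(g(-4)) = -28
g(f(-4)) = -26
Sum = -54

-54


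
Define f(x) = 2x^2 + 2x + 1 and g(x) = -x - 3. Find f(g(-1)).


g(-1) = -2
f(-2) = 2*(-2)^2 + 2*(-2) + 1 = 5

5


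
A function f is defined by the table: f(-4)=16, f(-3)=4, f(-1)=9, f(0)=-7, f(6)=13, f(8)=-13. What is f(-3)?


Reading from the table at x = -3

4


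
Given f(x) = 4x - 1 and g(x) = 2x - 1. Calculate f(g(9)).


g(9) = 17
f(17) = 67

67


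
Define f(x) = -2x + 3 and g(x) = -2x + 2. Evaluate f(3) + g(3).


f(3) = -3
g(3) = -4
Sum = -7

-7


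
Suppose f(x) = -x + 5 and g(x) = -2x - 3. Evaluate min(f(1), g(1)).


f(1) = 4
g(1) = -5
min = -5

-5


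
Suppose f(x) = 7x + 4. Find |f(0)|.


f(0) = 4
|4| = 4

4


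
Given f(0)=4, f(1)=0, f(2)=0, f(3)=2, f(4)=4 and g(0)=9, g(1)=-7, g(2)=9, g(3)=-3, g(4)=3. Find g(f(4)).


f(4) = 4
g(4) = 3

3


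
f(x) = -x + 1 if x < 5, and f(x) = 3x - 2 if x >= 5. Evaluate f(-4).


-4 satisfies x < 5
f(-4) = 5

5


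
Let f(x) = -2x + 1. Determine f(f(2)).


f(2) = -3
f(-3) = 7

7


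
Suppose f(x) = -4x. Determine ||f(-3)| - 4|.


8


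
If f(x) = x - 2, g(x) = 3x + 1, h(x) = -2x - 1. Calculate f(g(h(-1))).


h(-1) = 1
g(1) = 4
f(4) = 2

2


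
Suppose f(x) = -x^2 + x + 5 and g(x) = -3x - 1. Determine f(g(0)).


g(0) = -1
f(-1) = (-1)*(-1)^2 + 1*(-1) + 5 = 3

3


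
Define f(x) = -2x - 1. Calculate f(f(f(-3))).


21


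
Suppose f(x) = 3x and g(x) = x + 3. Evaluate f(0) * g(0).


f(0) = 0
g(0) = 3
Product = 0

0


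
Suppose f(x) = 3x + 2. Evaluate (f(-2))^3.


f(-2) = -4
(-4)^3 = -64

-64


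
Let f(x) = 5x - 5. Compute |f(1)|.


f(1) = 0
|0| = 0

0


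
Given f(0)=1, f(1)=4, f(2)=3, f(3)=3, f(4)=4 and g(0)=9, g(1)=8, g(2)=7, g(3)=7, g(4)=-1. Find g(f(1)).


f(1) = 4
g(4) = -1

-1


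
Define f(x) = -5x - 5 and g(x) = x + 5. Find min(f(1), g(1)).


-10


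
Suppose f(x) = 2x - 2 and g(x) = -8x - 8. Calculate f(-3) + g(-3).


f(-3) = -8
g(-3) = 16
Sum = 8

8


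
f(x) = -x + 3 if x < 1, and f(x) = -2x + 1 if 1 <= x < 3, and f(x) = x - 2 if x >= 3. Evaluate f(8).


6


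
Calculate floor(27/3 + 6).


27/3 = 9
9 + 6 = 15
floor(15) = 15

15


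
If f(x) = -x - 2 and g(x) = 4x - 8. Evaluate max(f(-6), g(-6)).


f(-6) = 4
g(-6) = -32
max = 4

4


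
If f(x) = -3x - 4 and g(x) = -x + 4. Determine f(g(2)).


g(2) = 2
f(2) = -10

-10


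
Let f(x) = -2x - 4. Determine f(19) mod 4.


f(19) = -42
-42 mod 4 = 2

2


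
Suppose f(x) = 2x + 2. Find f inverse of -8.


Solve 2x + 2 = -8
x = (-8 - 2) / 2 = -5

-5


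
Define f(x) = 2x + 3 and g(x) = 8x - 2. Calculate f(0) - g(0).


5


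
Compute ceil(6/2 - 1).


2


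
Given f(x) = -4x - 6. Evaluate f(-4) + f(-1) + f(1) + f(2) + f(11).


f(-4) = 10
f(-1) = -2
f(1) = -10
f(2) = -14
f(11) = -50
Sum = -66

-66


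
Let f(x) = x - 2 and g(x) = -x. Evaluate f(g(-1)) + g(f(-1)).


f(g(-1)) = -1
g(f(-1)) = 3
Sum = 2

2


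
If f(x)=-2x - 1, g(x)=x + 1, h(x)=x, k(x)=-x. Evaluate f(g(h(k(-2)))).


k(-2) = 2
h(2) = 2
g(2) = 3
f(3) = -7

-7


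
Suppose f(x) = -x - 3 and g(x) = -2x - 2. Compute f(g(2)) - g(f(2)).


f(g(2)) = 3
g(f(2)) = 8
Difference = -5

-5


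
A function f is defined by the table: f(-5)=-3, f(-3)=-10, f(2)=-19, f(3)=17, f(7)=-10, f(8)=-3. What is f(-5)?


-3


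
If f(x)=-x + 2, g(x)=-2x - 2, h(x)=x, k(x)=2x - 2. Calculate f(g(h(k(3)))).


k(3) = 4
h(4) = 4
g(4) = -10
f(-10) = 12

12


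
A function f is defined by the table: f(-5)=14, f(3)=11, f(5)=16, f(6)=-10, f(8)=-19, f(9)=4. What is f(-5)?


Reading from the table at x = -5

14


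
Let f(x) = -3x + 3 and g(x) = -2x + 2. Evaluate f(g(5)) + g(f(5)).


f(g(5)) = 27
g(f(5)) = 26
Sum = 53

53


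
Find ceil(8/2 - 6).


8/2 = 4
4 - 6 = -2
ceil(-2) = -2

-2


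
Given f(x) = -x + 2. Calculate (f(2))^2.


0


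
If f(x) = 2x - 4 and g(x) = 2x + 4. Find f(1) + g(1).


f(1) = -2
g(1) = 6
Sum = 4

4


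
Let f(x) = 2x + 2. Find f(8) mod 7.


f(8) = 18
18 mod 7 = 4

4


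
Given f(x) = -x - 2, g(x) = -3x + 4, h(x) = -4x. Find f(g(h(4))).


h(4) = -16
g(-16) = 52
f(52) = -54

-54


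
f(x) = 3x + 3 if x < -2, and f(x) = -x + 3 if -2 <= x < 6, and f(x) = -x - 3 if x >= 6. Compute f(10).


10 satisfies x >= 6
f(10) = -13

-13


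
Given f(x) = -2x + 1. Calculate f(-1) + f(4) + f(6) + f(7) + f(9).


f(-1) = 3
f(4) = -7
f(6) = -11
f(7) = -13
f(9) = -17
Sum = -45

-45


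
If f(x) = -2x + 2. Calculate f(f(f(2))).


f(2) = -2
f(-2) = 6
f(6) = -10

-10


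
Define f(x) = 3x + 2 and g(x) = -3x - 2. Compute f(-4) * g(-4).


f(-4) = -10
g(-4) = 10
Product = -100

-100


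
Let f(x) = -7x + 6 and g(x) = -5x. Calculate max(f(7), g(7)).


f(7) = -43
g(7) = -35
max = -35

-35


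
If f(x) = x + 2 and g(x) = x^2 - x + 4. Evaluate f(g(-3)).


g(-3) = 16
f(16) = 18

18


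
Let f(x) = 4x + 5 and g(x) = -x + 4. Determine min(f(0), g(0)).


f(0) = 5
g(0) = 4
min = 4

4


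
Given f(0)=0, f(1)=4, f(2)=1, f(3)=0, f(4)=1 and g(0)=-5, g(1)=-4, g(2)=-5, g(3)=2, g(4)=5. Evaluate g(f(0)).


f(0) = 0
g(0) = -5

-5


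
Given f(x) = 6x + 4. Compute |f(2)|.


f(2) = 16
|16| = 16

16


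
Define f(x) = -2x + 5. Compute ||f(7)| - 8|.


f(7) = -9
|-9| = 9
|9 - 8| = 1

1


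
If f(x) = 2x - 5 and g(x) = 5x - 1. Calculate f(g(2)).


g(2) = 9
f(9) = 13

13


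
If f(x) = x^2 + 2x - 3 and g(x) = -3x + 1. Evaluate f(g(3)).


g(3) = -8
f(-8) = 1*(-8)^2 + 2*(-8) - 3 = 45

45


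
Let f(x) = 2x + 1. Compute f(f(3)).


f(3) = 7
f(7) = 15

15


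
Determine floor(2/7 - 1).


-1


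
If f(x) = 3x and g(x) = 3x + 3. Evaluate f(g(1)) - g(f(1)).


f(g(1)) = 18
g(f(1)) = 12
Difference = 6

6


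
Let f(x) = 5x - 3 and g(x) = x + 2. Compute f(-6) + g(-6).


f(-6) = -33
g(-6) = -4
Sum = -37

-37


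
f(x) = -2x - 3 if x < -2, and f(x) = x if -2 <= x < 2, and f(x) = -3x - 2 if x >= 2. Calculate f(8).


8 satisfies x >= 2
f(8) = -26

-26


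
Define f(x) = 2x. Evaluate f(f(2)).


f(2) = 4
f(4) = 8

8


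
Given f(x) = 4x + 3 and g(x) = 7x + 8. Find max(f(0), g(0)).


f(0) = 3
g(0) = 8
max = 8

8


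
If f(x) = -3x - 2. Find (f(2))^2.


f(2) = -8
(-8)^2 = 64

64


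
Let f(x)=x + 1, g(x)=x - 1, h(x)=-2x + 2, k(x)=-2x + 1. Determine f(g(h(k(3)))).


k(3) = -5
h(-5) = 12
g(12) = 11
f(11) = 12

12


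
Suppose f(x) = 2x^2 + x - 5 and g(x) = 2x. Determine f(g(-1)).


g(-1) = -2
f(-2) = 2*(-2)^2 + 1*(-2) - 5 = 1

1


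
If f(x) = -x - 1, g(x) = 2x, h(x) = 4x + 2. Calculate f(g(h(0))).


-5


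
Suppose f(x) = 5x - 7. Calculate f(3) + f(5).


26


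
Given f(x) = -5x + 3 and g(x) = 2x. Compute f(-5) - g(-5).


f(-5) = 28
g(-5) = -10
Difference = 38

38


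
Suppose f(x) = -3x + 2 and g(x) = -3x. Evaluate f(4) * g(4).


120


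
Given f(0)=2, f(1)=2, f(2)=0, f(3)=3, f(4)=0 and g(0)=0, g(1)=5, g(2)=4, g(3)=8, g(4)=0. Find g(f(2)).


f(2) = 0
g(0) = 0

0


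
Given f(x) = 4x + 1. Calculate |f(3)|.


13


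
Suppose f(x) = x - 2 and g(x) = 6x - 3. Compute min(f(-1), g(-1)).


f(-1) = -3
g(-1) = -9
min = -9

-9


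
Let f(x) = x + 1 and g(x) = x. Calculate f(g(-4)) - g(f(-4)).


f(g(-4)) = -3
g(f(-4)) = -3
Difference = 0

0


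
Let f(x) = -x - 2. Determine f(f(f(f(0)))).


f(0) = -2
f(-2) = 0
f(0) = -2
f(-2) = 0

0


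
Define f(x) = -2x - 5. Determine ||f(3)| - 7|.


f(3) = -11
|-11| = 11
|11 - 7| = 4

4


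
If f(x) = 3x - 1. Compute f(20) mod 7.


f(20) = 59
59 mod 7 = 3

3


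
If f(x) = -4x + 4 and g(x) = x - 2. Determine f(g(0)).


12


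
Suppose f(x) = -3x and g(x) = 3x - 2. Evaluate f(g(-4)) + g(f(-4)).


f(g(-4)) = 42
g(f(-4)) = 34
Sum = 76

76


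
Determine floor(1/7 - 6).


1/7 = 0.1429
0.1429 - 6 = -5.8571
floor(-5.8571) = -6

-6


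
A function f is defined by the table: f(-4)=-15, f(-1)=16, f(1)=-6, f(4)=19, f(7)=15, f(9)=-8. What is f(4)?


Reading from the table at x = 4

19


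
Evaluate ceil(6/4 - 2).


6/4 = 1.5
1.5 - 2 = -0.5
ceil(-0.5) = 0

0


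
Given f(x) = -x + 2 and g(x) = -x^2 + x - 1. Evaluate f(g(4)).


15


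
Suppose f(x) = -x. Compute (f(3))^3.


f(3) = -3
(-3)^3 = -27

-27


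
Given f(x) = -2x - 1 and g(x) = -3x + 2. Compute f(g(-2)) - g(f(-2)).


f(g(-2)) = -17
g(f(-2)) = -7
Difference = -10

-10


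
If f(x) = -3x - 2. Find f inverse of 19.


-7


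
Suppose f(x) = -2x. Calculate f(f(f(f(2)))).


f(2) = -4
f(-4) = 8
f(8) = -16
f(-16) = 32

32


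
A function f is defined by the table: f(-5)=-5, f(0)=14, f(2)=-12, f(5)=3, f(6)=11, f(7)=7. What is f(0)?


14


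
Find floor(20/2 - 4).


20/2 = 10
10 - 4 = 6
floor(6) = 6

6


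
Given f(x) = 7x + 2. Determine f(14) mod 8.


f(14) = 100
100 mod 8 = 4

4


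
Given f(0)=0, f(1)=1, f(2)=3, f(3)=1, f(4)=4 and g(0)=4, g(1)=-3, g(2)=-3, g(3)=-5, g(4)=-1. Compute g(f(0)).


f(0) = 0
g(0) = 4

4


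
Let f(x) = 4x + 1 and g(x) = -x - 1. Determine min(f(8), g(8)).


f(8) = 33
g(8) = -9
min = -9

-9


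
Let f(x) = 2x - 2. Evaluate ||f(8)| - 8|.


f(8) = 14
|14| = 14
|14 - 8| = 6

6


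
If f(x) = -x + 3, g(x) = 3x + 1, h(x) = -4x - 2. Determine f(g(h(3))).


h(3) = -14
g(-14) = -41
f(-41) = 44

44


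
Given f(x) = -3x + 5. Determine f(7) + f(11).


-44


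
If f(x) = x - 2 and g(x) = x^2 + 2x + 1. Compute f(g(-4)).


g(-4) = 9
f(9) = 7

7


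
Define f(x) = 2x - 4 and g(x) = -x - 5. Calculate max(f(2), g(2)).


f(2) = 0
g(2) = -7
max = 0

0


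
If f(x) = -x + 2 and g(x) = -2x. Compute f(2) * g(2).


f(2) = 0
g(2) = -4
Product = 0

0


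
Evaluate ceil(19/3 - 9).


19/3 = 6.3333
6.3333 - 9 = -2.6667
ceil(-2.6667) = -2

-2


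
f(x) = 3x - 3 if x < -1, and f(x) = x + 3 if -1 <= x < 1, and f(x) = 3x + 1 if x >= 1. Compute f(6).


6 satisfies x >= 1
f(6) = 19

19


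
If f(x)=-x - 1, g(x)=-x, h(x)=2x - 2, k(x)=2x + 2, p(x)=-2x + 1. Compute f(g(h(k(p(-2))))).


p(-2) = 5
k(5) = 12
h(12) = 22
g(22) = -22
f(-22) = 21

21


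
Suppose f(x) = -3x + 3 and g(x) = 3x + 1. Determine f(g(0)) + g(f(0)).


f(g(0)) = 0
g(f(0)) = 10
Sum = 10

10


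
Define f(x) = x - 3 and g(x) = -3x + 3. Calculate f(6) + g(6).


-12


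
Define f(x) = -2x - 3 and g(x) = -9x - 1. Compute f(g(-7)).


g(-7) = 62
f(62) = -127

-127


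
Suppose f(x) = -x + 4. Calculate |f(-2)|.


f(-2) = 6
|6| = 6

6


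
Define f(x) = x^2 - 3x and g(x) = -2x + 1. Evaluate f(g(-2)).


g(-2) = 5
f(5) = 1*(5)^2 - 3*(5) = 10

10


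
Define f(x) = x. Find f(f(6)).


f(6) = 6
f(6) = 6

6


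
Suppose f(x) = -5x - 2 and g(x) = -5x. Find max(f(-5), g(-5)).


25


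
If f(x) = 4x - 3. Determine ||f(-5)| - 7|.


f(-5) = -23
|-23| = 23
|23 - 7| = 16

16


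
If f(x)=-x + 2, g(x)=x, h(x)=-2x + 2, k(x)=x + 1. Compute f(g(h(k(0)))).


k(0) = 1
h(1) = 0
g(0) = 0
f(0) = 2

2


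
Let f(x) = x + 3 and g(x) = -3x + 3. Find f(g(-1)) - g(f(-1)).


f(g(-1)) = 9
g(f(-1)) = -3
Difference = 12

12


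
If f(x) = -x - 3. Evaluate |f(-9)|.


6


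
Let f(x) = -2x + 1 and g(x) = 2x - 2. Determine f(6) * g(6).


f(6) = -11
g(6) = 10
Product = -110

-110


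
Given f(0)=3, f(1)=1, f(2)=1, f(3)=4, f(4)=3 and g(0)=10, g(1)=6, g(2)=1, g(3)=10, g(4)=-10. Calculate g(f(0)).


f(0) = 3
g(3) = 10

10


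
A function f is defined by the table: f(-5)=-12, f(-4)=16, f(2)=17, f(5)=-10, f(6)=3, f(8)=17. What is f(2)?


Reading from the table at x = 2

17


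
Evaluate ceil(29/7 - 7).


29/7 = 4.1429
4.1429 - 7 = -2.8571
ceil(-2.8571) = -2

-2


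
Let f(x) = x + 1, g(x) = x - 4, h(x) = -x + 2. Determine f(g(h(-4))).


h(-4) = 6
g(6) = 2
f(2) = 3

3


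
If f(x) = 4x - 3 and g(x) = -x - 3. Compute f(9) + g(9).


f(9) = 33
g(9) = -12
Sum = 21

21


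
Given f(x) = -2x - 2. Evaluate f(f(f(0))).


-6


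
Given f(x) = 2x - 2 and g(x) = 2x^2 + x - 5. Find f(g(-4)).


g(-4) = 23
f(23) = 44

44


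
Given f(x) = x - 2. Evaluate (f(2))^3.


0


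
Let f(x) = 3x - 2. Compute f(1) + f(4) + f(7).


f(1) = 1
f(4) = 10
f(7) = 19
Sum = 30

30


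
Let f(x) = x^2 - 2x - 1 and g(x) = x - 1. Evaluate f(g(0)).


g(0) = -1
f(-1) = 1*(-1)^2 - 2*(-1) - 1 = 2

2


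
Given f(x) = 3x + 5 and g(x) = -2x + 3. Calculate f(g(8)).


g(8) = -13
f(-13) = -34

-34


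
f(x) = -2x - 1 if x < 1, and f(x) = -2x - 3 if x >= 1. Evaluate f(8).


8 satisfies x >= 1
f(8) = -19

-19


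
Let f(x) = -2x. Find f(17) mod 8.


f(17) = -34
-34 mod 8 = 6

6


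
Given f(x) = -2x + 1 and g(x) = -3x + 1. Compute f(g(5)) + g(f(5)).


57


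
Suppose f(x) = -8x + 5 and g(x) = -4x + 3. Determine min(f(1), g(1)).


f(1) = -3
g(1) = -1
min = -3

-3


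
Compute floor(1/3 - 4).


-4


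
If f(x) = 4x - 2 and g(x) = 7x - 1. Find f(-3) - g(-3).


f(-3) = -14
g(-3) = -22
Difference = 8

8


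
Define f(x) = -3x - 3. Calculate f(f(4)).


f(4) = -15
f(-15) = 42

42


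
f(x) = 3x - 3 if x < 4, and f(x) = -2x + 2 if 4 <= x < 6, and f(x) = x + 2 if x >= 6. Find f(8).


8 satisfies x >= 6
f(8) = 10

10


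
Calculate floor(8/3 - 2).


8/3 = 2.6667
2.6667 - 2 = 0.6667
floor(0.6667) = 0

0


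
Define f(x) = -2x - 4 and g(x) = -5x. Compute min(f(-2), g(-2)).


0


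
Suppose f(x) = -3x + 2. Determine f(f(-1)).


f(-1) = 5
f(5) = -13

-13


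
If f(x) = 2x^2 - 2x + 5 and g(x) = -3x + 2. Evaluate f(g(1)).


g(1) = -1
f(-1) = 2*(-1)^2 - 2*(-1) + 5 = 9

9


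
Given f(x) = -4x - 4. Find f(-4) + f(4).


-8


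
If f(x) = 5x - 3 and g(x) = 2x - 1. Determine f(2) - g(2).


4


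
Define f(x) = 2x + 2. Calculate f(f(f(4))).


f(4) = 10
f(10) = 22
f(22) = 46

46


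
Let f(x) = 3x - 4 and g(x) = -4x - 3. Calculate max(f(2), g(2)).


f(2) = 2
g(2) = -11
max = 2

2


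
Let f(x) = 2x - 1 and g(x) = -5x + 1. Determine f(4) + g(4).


f(4) = 7
g(4) = -19
Sum = -12

-12


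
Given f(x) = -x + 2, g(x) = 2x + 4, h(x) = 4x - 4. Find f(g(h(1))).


h(1) = 0
g(0) = 4
f(4) = -2

-2


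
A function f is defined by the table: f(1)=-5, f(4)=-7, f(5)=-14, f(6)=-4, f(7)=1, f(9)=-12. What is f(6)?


Reading from the table at x = 6

-4


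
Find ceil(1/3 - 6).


1/3 = 0.3333
0.3333 - 6 = -5.6667
ceil(-5.6667) = -5

-5


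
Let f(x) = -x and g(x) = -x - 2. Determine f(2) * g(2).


f(2) = -2
g(2) = -4
Product = 8

8


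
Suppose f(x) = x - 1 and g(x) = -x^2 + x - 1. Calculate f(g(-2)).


g(-2) = -7
f(-7) = -8

-8


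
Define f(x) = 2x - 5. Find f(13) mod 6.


f(13) = 21
21 mod 6 = 3

3


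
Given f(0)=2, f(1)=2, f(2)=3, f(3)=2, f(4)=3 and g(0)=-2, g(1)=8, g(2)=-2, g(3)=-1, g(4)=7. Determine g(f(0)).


f(0) = 2
g(2) = -2

-2


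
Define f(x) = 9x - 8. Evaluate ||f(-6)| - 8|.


f(-6) = -62
|-62| = 62
|62 - 8| = 54

54


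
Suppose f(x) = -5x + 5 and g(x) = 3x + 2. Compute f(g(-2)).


g(-2) = -4
f(-4) = 25

25


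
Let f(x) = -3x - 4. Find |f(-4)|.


f(-4) = 8
|8| = 8

8


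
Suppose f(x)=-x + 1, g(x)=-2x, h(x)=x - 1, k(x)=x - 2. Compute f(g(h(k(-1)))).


k(-1) = -3
h(-3) = -4
g(-4) = 8
f(8) = -7

-7


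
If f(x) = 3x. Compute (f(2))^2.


f(2) = 6
(6)^2 = 36

36


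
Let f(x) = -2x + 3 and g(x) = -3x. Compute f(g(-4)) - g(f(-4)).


12


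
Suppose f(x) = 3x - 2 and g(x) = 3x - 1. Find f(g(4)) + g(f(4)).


60


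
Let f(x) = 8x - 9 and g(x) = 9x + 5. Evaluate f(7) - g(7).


f(7) = 47
g(7) = 68
Difference = -21

-21


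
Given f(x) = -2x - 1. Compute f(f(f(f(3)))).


f(3) = -7
f(-7) = 13
f(13) = -27
f(-27) = 53

53


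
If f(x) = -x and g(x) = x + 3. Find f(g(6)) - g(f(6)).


-6


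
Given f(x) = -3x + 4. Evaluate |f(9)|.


f(9) = -23
|-23| = 23

23


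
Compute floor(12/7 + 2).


12/7 = 1.7143
1.7143 + 2 = 3.7143
floor(3.7143) = 3

3


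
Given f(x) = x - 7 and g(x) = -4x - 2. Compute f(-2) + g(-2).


f(-2) = -9
g(-2) = 6
Sum = -3

-3


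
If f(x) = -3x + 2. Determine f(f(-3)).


f(-3) = 11
f(11) = -31

-31


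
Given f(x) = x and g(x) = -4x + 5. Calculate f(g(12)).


g(12) = -43
f(-43) = -43

-43


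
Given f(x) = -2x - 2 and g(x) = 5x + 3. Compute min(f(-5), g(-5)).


f(-5) = 8
g(-5) = -22
min = -22

-22


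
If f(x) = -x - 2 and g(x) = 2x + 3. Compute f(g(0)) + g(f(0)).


f(g(0)) = -5
g(f(0)) = -1
Sum = -6

-6


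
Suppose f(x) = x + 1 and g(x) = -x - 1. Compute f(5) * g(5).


-36


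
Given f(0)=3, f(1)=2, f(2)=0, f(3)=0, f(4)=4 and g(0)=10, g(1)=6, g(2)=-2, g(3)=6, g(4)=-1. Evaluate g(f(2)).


f(2) = 0
g(0) = 10

10


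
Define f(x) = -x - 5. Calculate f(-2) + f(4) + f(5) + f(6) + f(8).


f(-2) = -3
f(4) = -9
f(5) = -10
f(6) = -11
f(8) = -13
Sum = -46

-46


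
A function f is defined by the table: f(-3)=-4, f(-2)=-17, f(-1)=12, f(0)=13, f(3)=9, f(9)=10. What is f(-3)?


Reading from the table at x = -3

-4


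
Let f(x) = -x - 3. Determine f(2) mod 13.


f(2) = -5
-5 mod 13 = 8

8


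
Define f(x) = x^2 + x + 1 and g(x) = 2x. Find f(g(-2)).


g(-2) = -4
f(-4) = 1*(-4)^2 + 1*(-4) + 1 = 13

13


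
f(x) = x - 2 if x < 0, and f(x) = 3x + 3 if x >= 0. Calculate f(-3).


-3 satisfies x < 0
f(-3) = -5

-5


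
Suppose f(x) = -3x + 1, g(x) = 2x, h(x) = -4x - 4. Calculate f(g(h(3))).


97


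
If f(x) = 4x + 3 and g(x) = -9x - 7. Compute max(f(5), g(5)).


f(5) = 23
g(5) = -52
max = 23

23


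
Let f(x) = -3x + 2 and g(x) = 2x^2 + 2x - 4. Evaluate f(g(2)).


g(2) = 8
f(8) = -22

-22


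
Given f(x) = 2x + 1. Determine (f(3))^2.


f(3) = 7
(7)^2 = 49

49


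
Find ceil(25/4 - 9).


25/4 = 6.25
6.25 - 9 = -2.75
ceil(-2.75) = -2

-2


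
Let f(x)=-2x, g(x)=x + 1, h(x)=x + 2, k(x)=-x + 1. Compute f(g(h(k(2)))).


k(2) = -1
h(-1) = 1
g(1) = 2
f(2) = -4

-4


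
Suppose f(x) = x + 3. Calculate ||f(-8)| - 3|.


f(-8) = -5
|-5| = 5
|5 - 3| = 2

2


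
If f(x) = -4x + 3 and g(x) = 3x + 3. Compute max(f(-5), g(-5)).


f(-5) = 23
g(-5) = -12
max = 23

23


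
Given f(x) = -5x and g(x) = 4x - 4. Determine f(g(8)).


g(8) = 28
f(28) = -140

-140


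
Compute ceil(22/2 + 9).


22/2 = 11
11 + 9 = 20
ceil(20) = 20

20


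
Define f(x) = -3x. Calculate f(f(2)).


f(2) = -6
f(-6) = 18

18


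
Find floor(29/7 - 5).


-1


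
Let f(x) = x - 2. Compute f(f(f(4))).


f(4) = 2
f(2) = 0
f(0) = -2

-2


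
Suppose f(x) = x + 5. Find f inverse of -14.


-19


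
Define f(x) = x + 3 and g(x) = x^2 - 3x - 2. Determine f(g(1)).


g(1) = -4
f(-4) = -1

-1


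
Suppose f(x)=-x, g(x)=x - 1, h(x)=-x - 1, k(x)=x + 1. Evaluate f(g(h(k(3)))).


k(3) = 4
h(4) = -5
g(-5) = -6
f(-6) = 6

6


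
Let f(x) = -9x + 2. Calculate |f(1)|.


f(1) = -7
|-7| = 7

7


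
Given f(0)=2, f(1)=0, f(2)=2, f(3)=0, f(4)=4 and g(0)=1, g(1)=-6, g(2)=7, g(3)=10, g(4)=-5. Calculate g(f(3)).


f(3) = 0
g(0) = 1

1


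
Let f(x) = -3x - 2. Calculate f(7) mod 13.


3


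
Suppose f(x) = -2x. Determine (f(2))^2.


f(2) = -4
(-4)^2 = 16

16


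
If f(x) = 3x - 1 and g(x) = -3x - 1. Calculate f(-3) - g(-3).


-18


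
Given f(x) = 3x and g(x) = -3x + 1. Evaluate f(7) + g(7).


f(7) = 21
g(7) = -20
Sum = 1

1


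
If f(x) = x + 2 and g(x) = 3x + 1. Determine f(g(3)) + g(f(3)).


f(g(3)) = 12
g(f(3)) = 16
Sum = 28

28


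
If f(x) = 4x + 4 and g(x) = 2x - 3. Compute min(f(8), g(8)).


f(8) = 36
g(8) = 13
min = 13

13


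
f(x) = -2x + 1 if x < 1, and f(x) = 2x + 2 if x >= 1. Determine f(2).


2 satisfies x >= 1
f(2) = 6

6


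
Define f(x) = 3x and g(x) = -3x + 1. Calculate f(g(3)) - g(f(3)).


f(g(3)) = -24
g(f(3)) = -26
Difference = 2

2


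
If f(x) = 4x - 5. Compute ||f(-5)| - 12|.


f(-5) = -25
|-25| = 25
|25 - 12| = 13

13


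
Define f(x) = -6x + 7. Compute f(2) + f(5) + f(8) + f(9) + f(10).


f(2) = -5
f(5) = -23
f(8) = -41
f(9) = -47
f(10) = -53
Sum = -169

-169


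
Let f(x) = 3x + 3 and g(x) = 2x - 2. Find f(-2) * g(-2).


18


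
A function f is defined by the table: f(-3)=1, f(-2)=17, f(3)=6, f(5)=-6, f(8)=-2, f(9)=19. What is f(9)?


19


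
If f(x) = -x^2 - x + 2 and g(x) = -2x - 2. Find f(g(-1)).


g(-1) = 0
f(0) = (-1)*(0)^2 - 1*(0) + 2 = 2

2


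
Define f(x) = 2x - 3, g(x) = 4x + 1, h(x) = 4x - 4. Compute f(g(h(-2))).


h(-2) = -12
g(-12) = -47
f(-47) = -97

-97


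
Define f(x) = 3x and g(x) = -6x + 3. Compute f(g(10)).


g(10) = -57
f(-57) = -171

-171


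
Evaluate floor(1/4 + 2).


1/4 = 0.25
0.25 + 2 = 2.25
floor(2.25) = 2

2


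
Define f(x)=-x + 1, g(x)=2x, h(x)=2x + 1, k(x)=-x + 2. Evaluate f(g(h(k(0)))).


-9


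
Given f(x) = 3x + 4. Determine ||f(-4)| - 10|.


f(-4) = -8
|-8| = 8
|8 - 10| = 2

2


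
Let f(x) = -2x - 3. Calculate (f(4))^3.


f(4) = -11
(-11)^3 = -1331

-1331


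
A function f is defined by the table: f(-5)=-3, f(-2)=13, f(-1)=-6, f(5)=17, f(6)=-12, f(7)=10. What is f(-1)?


Reading from the table at x = -1

-6


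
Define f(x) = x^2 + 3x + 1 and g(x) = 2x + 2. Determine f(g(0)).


g(0) = 2
f(2) = 1*(2)^2 + 3*(2) + 1 = 11

11


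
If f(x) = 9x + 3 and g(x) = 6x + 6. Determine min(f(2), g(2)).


f(2) = 21
g(2) = 18
min = 18

18


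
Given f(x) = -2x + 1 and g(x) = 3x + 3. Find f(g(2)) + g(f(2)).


f(g(2)) = -17
g(f(2)) = -6
Sum = -23

-23


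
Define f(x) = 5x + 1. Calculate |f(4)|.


21


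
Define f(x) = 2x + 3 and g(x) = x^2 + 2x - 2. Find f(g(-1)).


g(-1) = -3
f(-3) = -3

-3


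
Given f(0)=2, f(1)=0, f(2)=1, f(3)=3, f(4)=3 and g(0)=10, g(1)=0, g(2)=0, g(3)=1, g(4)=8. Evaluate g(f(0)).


f(0) = 2
g(2) = 0

0


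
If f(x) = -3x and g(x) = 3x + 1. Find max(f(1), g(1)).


f(1) = -3
g(1) = 4
max = 4

4


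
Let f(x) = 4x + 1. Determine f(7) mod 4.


f(7) = 29
29 mod 4 = 1

1


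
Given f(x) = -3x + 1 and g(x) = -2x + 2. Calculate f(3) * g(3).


32


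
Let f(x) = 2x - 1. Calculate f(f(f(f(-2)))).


-47


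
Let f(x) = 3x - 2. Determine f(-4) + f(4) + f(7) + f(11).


f(-4) = -14
f(4) = 10
f(7) = 19
f(11) = 31
Sum = 46

46


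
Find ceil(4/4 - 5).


4/4 = 1
1 - 5 = -4
ceil(-4) = -4

-4


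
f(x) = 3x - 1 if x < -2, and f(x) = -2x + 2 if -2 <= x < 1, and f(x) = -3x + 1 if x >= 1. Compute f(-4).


-13


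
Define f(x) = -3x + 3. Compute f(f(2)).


f(2) = -3
f(-3) = 12

12


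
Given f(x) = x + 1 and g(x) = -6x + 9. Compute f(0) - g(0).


f(0) = 1
g(0) = 9
Difference = -8

-8


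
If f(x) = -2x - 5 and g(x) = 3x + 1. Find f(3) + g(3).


f(3) = -11
g(3) = 10
Sum = -1

-1


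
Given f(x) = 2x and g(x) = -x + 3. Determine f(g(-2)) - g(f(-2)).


f(g(-2)) = 10
g(f(-2)) = 7
Difference = 3

3


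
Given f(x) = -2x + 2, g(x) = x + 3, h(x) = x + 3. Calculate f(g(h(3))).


h(3) = 6
g(6) = 9
f(9) = -16

-16


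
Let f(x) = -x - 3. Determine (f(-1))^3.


f(-1) = -2
(-2)^3 = -8

-8


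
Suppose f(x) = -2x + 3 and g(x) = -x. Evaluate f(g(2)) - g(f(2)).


6


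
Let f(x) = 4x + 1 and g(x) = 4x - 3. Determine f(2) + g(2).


f(2) = 9
g(2) = 5
Sum = 14

14


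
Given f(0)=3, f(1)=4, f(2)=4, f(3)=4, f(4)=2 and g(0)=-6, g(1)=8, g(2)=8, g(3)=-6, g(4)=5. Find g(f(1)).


5


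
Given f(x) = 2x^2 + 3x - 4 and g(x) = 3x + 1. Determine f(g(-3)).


g(-3) = -8
f(-8) = 2*(-8)^2 + 3*(-8) - 4 = 100

100


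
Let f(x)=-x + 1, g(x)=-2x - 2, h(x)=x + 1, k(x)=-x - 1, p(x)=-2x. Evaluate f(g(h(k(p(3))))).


p(3) = -6
k(-6) = 5
h(5) = 6
g(6) = -14
f(-14) = 15

15


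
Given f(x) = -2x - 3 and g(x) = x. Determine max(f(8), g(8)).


f(8) = -19
g(8) = 8
max = 8

8


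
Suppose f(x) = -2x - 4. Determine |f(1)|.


f(1) = -6
|-6| = 6

6


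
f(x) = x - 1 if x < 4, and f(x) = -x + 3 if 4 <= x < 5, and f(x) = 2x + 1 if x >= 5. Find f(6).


6 satisfies x >= 5
f(6) = 13

13


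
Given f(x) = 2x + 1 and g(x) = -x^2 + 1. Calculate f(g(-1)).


1


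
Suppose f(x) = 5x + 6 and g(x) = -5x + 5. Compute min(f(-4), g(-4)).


-14


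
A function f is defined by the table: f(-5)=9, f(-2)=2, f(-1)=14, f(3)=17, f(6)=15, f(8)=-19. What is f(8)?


Reading from the table at x = 8

-19


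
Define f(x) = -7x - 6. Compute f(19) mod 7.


f(19) = -139
-139 mod 7 = 1

1


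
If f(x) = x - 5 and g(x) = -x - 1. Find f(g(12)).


g(12) = -13
f(-13) = -18

-18


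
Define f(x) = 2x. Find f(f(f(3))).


f(3) = 6
f(6) = 12
f(12) = 24

24


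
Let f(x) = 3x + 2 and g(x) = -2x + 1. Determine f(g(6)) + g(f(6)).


f(g(6)) = -31
g(f(6)) = -39
Sum = -70

-70


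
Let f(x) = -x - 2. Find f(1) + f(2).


f(1) = -3
f(2) = -4
Sum = -7

-7


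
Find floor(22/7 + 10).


22/7 = 3.1429
3.1429 + 10 = 13.1429
floor(13.1429) = 13

13


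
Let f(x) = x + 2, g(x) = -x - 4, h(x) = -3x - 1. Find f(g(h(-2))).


h(-2) = 5
g(5) = -9
f(-9) = -7

-7


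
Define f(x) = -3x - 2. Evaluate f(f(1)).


f(1) = -5
f(-5) = 13

13
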